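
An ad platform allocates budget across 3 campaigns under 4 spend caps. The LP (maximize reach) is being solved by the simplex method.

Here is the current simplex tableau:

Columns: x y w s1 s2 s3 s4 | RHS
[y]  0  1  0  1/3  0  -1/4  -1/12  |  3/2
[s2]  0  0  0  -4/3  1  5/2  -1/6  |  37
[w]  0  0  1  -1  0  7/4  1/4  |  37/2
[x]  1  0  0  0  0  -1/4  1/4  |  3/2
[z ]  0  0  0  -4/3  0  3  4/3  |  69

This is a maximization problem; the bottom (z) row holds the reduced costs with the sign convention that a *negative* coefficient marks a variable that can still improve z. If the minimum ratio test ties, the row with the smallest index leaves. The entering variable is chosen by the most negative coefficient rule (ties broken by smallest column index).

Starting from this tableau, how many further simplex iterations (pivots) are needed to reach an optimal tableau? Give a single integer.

1

pivot: s1 in, y out → z = 75
No improving column remains; optimal.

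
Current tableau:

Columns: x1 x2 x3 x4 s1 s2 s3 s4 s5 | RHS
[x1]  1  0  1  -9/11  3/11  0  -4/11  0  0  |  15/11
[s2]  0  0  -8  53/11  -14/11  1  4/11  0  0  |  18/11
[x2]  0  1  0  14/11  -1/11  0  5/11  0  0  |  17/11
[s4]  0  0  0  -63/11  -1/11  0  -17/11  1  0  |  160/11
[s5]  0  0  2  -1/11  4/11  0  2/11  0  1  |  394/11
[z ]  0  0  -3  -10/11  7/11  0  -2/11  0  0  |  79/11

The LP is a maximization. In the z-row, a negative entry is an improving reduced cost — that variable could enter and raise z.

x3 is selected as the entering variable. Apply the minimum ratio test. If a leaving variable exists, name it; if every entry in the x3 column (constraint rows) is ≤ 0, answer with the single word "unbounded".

x1

Ratios: row 1 (x1): (15/11)/1 = 15/11; row 2 (s2): entry -8 ≤ 0, skip; row 3 (x2): entry 0 ≤ 0, skip; row 4 (s4): entry 0 ≤ 0, skip; row 5 (s5): (394/11)/2 = 197/11.
Minimum ratio is in the x1 row, so x1 leaves.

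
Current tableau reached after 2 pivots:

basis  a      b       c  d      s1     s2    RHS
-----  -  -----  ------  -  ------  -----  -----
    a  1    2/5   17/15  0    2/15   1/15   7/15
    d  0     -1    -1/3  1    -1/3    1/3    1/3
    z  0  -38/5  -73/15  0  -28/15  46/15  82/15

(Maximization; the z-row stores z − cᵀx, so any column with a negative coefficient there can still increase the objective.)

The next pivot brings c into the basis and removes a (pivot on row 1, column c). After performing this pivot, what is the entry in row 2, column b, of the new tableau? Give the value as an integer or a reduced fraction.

-15/17

Pivot element is row 1, column c: 17/15.
Normalize row 1: new (row 1, b) = (2/5)/(17/15) = 6/17.
row 2 ← row 2 − (-1/3)·(new row 1): -1 − (-1/3)·(6/17) = -15/17.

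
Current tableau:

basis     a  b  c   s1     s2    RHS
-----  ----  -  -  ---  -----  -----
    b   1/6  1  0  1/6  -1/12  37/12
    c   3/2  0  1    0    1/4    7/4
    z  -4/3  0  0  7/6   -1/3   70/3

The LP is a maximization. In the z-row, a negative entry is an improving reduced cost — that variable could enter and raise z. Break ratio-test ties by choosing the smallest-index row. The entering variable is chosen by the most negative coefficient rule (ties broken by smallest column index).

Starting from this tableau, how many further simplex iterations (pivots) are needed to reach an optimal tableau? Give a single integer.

2

pivot: a in, c out → z = 224/9
pivot: s2 in, a out → z = 77/3
No improving column remains; optimal.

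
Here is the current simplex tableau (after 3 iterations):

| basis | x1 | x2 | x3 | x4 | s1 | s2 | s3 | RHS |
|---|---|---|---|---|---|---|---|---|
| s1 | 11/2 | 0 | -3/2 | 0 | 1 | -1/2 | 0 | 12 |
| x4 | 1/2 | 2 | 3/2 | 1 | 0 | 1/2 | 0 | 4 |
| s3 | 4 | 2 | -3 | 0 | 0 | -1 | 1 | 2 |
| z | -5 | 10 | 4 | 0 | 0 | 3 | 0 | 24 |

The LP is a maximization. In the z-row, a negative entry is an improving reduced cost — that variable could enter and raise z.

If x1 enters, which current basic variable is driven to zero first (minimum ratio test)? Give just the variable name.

s3

Ratios: row 1 (s1): 12/(11/2) = 24/11; row 2 (x4): 4/(1/2) = 8; row 3 (s3): 2/4 = 1/2.
Minimum ratio 1/2 is in the s3 row, so s3 leaves.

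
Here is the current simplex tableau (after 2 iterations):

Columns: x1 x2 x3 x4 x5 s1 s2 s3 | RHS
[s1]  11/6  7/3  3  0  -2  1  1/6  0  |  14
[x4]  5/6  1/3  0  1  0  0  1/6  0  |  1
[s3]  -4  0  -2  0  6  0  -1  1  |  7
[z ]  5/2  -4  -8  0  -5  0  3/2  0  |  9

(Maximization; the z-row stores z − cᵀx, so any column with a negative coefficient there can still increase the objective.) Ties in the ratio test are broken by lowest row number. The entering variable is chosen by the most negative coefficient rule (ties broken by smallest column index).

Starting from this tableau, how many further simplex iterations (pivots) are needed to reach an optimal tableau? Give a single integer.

3

pivot: x3 in, s1 out → z = 139/3
pivot: x5 in, s3 out → z = 165/2
pivot: s2 in, x4 out → z = 1157/14
No improving column remains; optimal.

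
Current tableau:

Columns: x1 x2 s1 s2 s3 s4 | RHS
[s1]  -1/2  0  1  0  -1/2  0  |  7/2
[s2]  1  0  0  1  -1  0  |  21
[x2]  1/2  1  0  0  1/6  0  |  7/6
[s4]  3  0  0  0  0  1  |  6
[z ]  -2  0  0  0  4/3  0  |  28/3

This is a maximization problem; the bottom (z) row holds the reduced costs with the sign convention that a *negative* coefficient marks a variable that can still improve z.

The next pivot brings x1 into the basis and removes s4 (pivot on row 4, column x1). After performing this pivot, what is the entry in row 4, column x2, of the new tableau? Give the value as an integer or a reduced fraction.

0

Pivot element is row 4, column x1: 3.
Normalize row 4: new (row 4, x2) = 0/3 = 0.
Row 4 is the pivot row, so the entry is 0.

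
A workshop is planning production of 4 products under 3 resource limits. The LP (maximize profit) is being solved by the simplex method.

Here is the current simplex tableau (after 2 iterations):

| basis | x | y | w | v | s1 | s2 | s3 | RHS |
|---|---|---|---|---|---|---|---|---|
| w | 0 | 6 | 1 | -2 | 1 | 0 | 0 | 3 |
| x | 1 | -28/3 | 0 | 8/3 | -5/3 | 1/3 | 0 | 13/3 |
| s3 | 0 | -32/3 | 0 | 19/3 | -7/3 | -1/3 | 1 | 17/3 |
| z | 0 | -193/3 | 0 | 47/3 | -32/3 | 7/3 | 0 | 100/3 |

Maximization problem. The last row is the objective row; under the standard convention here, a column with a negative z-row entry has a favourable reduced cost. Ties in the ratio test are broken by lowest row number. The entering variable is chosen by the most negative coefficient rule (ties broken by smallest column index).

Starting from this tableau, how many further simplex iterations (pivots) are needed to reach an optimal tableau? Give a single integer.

3

pivot: y in, w out → z = 131/2
pivot: v in, s3 out → z = 4419/50
pivot: s1 in, y out → z = 542/5
No improving column remains; optimal.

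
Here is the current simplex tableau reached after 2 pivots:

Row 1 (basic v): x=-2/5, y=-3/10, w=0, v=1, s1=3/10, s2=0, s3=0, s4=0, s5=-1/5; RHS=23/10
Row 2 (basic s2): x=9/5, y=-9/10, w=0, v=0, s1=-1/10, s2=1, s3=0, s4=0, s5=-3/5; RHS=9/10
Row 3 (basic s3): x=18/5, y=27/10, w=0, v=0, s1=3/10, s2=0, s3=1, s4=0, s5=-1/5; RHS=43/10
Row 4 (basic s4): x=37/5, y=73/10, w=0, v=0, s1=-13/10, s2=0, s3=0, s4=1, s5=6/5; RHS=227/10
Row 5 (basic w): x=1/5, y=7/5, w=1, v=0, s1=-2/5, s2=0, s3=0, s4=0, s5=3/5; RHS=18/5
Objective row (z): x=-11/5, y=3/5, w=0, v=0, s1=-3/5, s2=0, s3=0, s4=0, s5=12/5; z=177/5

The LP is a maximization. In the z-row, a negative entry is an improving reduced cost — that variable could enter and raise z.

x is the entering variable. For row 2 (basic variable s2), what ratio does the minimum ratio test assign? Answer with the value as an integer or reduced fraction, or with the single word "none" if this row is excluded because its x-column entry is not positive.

Ratio = RHS / (x entry) = (9/10) / (9/5) = 1/2.

1/2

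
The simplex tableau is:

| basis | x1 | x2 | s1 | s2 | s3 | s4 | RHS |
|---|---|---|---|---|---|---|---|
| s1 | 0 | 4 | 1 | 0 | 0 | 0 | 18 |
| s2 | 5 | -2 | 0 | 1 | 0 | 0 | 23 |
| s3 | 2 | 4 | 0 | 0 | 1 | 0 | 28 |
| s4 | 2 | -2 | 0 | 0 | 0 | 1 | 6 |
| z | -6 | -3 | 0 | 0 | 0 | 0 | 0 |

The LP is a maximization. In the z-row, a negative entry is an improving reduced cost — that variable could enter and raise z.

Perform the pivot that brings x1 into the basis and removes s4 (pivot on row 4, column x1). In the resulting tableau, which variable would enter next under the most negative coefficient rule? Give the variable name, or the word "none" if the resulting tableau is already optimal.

Pivot element 2. New z-row = old z-row − (-6)·(row 4/2).
Updated z-row coefficients: x1: 0, x2: -9, s1: 0, s2: 0, s3: 0, s4: 3.
The most negative is -9 in column x2, so x2 would enter next.

x2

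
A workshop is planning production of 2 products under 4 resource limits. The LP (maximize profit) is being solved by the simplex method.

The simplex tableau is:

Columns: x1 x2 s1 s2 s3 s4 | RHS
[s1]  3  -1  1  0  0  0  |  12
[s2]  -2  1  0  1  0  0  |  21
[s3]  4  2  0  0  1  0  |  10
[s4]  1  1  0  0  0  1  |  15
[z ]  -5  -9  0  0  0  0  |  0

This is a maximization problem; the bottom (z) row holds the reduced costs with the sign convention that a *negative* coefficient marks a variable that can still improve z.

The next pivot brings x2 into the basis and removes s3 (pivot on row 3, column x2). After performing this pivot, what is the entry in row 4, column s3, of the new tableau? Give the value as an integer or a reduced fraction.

-1/2

Pivot element is row 3, column x2: 2.
Normalize row 3: new (row 3, s3) = 1/2 = 1/2.
row 4 ← row 4 − 1·(new row 3): 0 − 1·(1/2) = -1/2.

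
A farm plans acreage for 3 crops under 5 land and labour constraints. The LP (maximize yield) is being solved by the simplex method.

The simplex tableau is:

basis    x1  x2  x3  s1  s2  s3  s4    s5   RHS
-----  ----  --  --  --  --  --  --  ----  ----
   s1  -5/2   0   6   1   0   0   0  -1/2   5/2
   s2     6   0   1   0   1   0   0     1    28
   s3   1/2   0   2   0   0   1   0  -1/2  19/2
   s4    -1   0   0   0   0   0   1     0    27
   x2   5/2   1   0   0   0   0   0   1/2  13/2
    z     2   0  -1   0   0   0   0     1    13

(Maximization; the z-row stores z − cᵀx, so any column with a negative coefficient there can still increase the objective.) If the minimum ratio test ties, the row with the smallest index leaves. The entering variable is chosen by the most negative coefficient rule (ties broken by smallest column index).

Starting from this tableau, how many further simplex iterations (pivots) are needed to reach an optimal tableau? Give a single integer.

1

pivot: x3 in, s1 out → z = 161/12
No improving column remains; optimal.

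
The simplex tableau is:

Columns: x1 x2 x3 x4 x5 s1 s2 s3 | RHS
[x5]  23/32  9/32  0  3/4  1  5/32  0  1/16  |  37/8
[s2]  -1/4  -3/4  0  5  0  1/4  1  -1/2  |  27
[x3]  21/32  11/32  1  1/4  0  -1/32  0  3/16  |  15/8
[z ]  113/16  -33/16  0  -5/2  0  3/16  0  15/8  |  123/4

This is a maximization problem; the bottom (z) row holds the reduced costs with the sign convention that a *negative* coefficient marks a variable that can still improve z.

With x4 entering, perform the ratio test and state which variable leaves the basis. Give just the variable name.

s2

Ratios: row 1 (x5): (37/8)/(3/4) = 37/6; row 2 (s2): 27/5 = 27/5; row 3 (x3): (15/8)/(1/4) = 15/2.
Minimum ratio 27/5 is in the s2 row, so s2 leaves.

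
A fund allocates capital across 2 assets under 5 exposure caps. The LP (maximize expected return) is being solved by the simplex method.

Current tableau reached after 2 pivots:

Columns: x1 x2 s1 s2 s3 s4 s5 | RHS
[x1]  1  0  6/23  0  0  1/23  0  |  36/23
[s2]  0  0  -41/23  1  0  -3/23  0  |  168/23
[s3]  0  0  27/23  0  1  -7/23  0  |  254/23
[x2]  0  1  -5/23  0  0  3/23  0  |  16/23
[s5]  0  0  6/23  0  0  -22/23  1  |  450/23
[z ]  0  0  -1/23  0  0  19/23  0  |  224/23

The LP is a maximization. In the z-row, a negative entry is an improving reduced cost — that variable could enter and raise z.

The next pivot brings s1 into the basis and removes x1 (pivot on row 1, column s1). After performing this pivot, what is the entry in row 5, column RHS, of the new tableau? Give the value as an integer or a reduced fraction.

Pivot element is row 1, column s1: 6/23.
Normalize row 1: new (row 1, RHS) = (36/23)/(6/23) = 6.
row 5 ← row 5 − (6/23)·(new row 1): 450/23 − (6/23)·6 = 18.

18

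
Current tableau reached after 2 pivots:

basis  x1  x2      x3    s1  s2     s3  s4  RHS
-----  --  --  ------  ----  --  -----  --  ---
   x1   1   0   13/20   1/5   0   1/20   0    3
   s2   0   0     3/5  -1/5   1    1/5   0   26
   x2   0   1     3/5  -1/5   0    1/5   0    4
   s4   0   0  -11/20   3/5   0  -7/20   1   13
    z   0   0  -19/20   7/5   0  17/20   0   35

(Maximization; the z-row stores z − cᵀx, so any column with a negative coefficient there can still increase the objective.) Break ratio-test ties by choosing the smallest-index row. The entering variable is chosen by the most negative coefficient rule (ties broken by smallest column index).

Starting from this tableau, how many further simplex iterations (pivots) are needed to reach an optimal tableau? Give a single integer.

1

pivot: x3 in, x1 out → z = 512/13
No improving column remains; optimal.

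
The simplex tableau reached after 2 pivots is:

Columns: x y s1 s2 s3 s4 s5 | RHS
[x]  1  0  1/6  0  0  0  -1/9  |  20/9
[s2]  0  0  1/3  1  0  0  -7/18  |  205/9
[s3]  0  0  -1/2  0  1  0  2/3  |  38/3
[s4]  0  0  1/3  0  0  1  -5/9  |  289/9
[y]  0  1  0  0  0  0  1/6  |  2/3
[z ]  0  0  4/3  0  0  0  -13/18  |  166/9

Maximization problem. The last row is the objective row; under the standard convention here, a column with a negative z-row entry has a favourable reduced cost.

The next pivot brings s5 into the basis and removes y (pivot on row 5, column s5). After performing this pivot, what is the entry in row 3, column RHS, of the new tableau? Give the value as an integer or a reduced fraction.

10

Pivot element is row 5, column s5: 1/6.
Normalize row 5: new (row 5, RHS) = (2/3)/(1/6) = 4.
row 3 ← row 3 − (2/3)·(new row 5): 38/3 − (2/3)·4 = 10.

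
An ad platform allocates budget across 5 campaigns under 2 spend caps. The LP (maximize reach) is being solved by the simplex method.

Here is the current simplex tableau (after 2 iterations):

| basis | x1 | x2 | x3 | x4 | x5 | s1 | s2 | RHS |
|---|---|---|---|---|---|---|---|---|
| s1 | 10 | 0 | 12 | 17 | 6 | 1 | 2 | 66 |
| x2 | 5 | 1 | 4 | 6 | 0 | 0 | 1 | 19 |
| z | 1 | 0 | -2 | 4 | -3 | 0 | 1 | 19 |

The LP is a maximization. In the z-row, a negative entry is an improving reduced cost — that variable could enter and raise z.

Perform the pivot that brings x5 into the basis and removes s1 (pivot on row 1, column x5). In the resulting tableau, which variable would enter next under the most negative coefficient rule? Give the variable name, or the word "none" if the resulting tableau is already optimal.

none

Pivot element 6. New z-row = old z-row − (-3)·(row 1/6).
Updated z-row coefficients: x1: 6, x2: 0, x3: 4, x4: 25/2, x5: 0, s1: 1/2, s2: 2.
No coefficient is strictly negative; the tableau after this pivot is optimal.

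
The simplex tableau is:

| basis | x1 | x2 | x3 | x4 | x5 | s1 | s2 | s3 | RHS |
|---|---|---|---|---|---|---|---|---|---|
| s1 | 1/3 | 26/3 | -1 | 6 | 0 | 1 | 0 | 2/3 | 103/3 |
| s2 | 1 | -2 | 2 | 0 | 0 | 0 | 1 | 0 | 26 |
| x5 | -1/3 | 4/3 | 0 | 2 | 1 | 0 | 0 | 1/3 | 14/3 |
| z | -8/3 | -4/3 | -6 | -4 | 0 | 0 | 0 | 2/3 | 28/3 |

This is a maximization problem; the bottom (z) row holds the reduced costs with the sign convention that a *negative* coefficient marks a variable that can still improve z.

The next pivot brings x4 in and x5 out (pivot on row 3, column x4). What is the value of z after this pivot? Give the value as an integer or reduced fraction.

56/3

Minimum ratio for x4: (14/3)/2 = 7/3.
z changes by −(z-row coeff of x4)·ratio = −(-4)·(7/3) = 28/3.
New z = 28/3 + (28/3) = 56/3.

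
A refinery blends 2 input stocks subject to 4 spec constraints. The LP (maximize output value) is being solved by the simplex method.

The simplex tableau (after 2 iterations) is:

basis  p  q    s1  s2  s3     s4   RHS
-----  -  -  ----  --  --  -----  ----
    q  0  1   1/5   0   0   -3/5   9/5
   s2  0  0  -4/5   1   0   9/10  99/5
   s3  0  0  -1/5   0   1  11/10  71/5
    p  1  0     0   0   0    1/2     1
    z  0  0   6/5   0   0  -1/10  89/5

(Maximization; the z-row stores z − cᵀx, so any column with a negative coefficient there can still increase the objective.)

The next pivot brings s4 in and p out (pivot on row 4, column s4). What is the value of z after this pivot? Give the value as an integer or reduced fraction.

Minimum ratio for s4: 1/(1/2) = 2.
z changes by −(z-row coeff of s4)·ratio = −(-1/10)·2 = 1/5.
New z = 89/5 + (1/5) = 18.

18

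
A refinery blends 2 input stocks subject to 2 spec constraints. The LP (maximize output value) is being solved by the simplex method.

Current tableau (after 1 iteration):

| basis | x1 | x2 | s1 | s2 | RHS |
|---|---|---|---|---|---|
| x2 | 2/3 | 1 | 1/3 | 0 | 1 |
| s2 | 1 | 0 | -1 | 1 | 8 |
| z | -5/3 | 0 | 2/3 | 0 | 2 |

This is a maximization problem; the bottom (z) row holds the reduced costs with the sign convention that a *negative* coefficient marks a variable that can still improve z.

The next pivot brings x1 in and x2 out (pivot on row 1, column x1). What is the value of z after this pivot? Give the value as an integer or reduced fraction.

Minimum ratio for x1: 1/(2/3) = 3/2.
z changes by −(z-row coeff of x1)·ratio = −(-5/3)·(3/2) = 5/2.
New z = 2 + (5/2) = 9/2.

9/2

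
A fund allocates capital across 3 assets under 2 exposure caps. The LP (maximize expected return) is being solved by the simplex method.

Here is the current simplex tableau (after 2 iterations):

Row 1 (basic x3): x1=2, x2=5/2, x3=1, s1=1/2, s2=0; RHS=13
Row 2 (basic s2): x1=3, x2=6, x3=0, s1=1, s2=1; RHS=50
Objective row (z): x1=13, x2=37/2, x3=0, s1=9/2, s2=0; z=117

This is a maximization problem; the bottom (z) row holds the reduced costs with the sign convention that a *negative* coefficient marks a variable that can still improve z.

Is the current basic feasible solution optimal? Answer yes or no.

yes

No objective-row coefficient is strictly negative, so no entering variable exists; the tableau is optimal.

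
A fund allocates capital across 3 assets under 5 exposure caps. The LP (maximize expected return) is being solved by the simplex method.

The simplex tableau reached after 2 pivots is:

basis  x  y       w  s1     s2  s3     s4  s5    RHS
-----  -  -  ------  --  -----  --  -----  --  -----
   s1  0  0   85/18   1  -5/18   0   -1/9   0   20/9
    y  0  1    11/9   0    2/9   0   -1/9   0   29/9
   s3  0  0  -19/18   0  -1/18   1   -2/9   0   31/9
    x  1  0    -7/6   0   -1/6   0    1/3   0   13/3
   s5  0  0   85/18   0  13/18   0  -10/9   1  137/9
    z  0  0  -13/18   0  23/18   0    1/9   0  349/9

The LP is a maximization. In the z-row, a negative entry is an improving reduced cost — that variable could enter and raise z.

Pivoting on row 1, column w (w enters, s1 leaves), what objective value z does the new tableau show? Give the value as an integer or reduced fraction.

665/17

Minimum ratio for w: (20/9)/(85/18) = 8/17.
z changes by −(z-row coeff of w)·ratio = −(-13/18)·(8/17) = 52/153.
New z = 349/9 + (52/153) = 665/17.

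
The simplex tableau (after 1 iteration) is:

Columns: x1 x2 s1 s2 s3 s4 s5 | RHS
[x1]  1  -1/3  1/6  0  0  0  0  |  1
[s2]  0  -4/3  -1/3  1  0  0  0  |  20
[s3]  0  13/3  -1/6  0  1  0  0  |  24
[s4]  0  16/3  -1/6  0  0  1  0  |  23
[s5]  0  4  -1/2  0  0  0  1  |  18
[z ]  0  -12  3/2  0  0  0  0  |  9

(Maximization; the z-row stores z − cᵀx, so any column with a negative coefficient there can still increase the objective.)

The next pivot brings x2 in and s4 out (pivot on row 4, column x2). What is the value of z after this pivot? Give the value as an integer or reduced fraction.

243/4

Minimum ratio for x2: 23/(16/3) = 69/16.
z changes by −(z-row coeff of x2)·ratio = −(-12)·(69/16) = 207/4.
New z = 9 + (207/4) = 243/4.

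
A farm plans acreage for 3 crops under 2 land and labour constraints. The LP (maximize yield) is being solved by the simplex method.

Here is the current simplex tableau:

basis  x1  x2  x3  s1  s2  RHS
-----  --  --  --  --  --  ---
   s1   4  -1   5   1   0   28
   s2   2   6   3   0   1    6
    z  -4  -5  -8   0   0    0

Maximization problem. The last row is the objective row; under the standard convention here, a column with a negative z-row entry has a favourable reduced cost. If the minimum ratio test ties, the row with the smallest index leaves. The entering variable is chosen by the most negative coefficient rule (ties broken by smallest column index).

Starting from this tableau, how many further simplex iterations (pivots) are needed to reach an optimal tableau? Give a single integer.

1

pivot: x3 in, s2 out → z = 16
No improving column remains; optimal.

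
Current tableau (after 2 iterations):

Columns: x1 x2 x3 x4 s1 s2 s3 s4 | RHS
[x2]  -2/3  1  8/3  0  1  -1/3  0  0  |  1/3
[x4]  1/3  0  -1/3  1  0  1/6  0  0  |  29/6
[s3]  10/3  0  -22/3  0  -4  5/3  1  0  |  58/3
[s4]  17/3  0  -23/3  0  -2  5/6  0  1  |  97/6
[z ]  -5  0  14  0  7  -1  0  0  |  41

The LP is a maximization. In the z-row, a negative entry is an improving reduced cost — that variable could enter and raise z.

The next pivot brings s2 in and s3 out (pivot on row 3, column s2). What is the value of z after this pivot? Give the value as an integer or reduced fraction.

263/5

Minimum ratio for s2: (58/3)/(5/3) = 58/5.
z changes by −(z-row coeff of s2)·ratio = −(-1)·(58/5) = 58/5.
New z = 41 + (58/5) = 263/5.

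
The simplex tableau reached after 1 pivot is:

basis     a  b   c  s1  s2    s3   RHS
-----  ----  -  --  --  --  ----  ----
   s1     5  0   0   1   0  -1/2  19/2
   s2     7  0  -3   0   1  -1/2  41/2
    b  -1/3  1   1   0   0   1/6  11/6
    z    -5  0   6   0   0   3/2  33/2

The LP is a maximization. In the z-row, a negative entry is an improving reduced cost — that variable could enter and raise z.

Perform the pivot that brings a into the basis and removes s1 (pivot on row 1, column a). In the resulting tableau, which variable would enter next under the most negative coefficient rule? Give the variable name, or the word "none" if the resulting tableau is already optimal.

none

Pivot element 5. New z-row = old z-row − (-5)·(row 1/5).
Updated z-row coefficients: a: 0, b: 0, c: 6, s1: 1, s2: 0, s3: 1.
No coefficient is strictly negative; the tableau after this pivot is optimal.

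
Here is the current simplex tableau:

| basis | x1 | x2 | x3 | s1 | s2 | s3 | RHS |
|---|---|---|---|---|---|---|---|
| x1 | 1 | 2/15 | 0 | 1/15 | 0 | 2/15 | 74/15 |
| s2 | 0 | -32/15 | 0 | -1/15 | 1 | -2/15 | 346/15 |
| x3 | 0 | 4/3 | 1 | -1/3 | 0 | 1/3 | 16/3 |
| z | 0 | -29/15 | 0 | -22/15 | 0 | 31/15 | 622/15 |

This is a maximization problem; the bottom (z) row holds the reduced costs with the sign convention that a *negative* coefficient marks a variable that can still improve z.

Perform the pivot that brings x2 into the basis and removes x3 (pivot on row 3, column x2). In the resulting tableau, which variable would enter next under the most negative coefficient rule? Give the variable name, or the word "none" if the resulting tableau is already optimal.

Pivot element 4/3. New z-row = old z-row − (-29/15)·(row 3/(4/3)).
Updated z-row coefficients: x1: 0, x2: 0, x3: 29/20, s1: -39/20, s2: 0, s3: 51/20.
The most negative is -39/20 in column s1, so s1 would enter next.

s1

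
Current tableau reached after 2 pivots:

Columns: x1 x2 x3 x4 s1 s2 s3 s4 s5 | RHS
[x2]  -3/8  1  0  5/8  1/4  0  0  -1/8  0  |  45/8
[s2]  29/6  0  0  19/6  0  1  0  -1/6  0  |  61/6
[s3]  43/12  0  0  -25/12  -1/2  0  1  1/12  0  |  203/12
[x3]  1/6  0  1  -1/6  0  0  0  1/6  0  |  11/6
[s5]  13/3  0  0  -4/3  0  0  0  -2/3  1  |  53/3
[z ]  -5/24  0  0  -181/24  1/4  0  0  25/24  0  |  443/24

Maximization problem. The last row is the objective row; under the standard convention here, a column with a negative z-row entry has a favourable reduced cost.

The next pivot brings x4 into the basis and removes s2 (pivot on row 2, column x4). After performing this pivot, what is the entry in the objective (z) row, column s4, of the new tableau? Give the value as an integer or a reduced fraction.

49/76

Pivot element is row 2, column x4: 19/6.
Normalize row 2: new (row 2, s4) = (-1/6)/(19/6) = -1/19.
z-row ← z-row − (-181/24)·(new row 2): 25/24 − (-181/24)·(-1/19) = 49/76.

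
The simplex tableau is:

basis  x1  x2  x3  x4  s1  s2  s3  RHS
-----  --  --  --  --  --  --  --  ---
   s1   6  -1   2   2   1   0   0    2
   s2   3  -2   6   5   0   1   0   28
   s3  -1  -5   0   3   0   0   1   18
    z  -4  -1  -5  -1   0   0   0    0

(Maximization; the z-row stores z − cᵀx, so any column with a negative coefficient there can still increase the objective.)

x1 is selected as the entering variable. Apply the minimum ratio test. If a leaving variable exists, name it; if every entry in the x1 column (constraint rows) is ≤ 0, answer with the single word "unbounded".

Ratios: row 1 (s1): 2/6 = 1/3; row 2 (s2): 28/3 = 28/3; row 3 (s3): entry -1 ≤ 0, skip.
Minimum ratio is in the s1 row, so s1 leaves.

s1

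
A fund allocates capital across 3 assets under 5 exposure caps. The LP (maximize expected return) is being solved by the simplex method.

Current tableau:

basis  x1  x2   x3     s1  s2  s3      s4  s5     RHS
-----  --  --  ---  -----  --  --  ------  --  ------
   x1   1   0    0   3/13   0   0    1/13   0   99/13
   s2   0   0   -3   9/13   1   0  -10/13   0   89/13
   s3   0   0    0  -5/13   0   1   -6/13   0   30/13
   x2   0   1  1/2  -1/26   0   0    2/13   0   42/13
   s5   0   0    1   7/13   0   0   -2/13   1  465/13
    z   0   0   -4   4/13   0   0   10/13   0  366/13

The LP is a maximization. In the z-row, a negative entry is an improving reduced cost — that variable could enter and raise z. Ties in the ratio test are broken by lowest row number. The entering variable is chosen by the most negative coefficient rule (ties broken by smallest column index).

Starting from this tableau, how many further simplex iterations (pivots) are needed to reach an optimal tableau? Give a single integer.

pivot: x3 in, x2 out → z = 54
No improving column remains; optimal.

1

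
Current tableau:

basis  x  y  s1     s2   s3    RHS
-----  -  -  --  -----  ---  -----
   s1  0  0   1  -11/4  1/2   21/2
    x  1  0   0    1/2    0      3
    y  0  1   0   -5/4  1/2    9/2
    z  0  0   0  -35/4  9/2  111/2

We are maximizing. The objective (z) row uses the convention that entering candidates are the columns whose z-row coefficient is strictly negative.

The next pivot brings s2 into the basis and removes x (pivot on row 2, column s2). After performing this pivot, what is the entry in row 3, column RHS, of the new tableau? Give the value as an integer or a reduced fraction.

12

Pivot element is row 2, column s2: 1/2.
Normalize row 2: new (row 2, RHS) = 3/(1/2) = 6.
row 3 ← row 3 − (-5/4)·(new row 2): 9/2 − (-5/4)·6 = 12.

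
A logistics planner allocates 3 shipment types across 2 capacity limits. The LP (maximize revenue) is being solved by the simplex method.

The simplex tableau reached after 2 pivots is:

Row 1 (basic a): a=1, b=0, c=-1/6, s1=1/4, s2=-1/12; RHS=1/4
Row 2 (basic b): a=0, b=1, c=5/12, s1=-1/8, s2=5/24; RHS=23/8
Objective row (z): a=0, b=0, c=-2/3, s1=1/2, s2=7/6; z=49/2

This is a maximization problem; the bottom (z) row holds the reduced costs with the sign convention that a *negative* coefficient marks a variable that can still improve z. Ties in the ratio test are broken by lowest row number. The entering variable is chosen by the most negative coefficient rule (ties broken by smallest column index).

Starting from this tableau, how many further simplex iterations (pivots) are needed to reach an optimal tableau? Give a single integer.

1

pivot: c in, b out → z = 291/10
No improving column remains; optimal.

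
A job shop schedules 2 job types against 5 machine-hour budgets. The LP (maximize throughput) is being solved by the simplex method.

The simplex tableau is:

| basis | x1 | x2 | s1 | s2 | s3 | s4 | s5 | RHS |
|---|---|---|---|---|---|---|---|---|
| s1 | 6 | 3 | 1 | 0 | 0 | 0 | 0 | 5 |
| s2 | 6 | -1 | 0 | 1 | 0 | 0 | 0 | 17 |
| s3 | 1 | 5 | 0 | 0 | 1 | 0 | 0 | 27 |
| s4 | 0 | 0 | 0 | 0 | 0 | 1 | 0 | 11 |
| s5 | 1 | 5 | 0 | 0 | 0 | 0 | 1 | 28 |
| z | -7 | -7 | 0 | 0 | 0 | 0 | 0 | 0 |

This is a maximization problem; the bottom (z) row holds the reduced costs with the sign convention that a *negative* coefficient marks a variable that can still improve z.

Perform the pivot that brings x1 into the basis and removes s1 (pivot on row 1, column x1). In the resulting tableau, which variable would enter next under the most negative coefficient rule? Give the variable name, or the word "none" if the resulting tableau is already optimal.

Pivot element 6. New z-row = old z-row − (-7)·(row 1/6).
Updated z-row coefficients: x1: 0, x2: -7/2, s1: 7/6, s2: 0, s3: 0, s4: 0, s5: 0.
The most negative is -7/2 in column x2, so x2 would enter next.

x2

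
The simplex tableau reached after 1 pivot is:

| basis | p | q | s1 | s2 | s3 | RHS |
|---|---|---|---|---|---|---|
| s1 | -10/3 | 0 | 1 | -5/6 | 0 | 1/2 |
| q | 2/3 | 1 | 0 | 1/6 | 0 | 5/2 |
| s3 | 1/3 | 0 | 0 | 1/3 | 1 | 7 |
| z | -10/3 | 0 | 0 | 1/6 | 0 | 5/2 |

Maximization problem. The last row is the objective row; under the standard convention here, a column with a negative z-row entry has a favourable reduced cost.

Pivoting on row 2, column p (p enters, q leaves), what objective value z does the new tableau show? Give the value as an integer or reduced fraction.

15

Minimum ratio for p: (5/2)/(2/3) = 15/4.
z changes by −(z-row coeff of p)·ratio = −(-10/3)·(15/4) = 25/2.
New z = 5/2 + (25/2) = 15.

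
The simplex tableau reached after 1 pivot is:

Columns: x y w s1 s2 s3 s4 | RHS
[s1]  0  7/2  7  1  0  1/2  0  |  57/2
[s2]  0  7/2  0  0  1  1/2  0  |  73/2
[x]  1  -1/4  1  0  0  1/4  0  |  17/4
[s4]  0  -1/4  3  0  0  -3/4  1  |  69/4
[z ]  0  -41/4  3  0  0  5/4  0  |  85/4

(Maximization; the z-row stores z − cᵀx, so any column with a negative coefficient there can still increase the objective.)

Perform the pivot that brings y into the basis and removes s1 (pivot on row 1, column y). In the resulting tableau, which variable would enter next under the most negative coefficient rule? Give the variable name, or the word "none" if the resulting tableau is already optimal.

none

Pivot element 7/2. New z-row = old z-row − (-41/4)·(row 1/(7/2)).
Updated z-row coefficients: x: 0, y: 0, w: 47/2, s1: 41/14, s2: 0, s3: 19/7, s4: 0.
No coefficient is strictly negative; the tableau after this pivot is optimal.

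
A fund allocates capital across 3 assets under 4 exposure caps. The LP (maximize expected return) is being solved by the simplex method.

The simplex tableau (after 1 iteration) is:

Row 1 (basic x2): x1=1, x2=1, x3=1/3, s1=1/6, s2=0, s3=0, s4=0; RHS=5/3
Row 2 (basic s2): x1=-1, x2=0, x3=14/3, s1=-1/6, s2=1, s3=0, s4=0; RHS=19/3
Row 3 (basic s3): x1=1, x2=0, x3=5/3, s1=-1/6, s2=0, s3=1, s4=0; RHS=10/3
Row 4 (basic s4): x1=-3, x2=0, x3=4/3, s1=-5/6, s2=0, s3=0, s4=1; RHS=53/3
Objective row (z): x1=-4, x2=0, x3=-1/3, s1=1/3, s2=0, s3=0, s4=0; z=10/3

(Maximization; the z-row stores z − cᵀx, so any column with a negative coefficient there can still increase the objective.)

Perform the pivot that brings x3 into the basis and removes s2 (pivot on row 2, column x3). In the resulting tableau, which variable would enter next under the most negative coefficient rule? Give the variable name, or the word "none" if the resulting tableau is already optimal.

Pivot element 14/3. New z-row = old z-row − (-1/3)·(row 2/(14/3)).
Updated z-row coefficients: x1: -57/14, x2: 0, x3: 0, s1: 9/28, s2: 1/14, s3: 0, s4: 0.
The most negative is -57/14 in column x1, so x1 would enter next.

x1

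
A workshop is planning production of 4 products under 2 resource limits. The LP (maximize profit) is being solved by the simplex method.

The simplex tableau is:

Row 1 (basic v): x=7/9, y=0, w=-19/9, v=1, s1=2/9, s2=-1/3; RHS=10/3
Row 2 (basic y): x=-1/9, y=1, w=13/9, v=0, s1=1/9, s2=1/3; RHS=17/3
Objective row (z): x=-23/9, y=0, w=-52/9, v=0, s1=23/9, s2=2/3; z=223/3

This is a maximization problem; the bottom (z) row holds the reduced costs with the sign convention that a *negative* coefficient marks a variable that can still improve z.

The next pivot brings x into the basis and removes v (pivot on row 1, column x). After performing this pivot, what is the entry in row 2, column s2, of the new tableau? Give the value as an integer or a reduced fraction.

Pivot element is row 1, column x: 7/9.
Normalize row 1: new (row 1, s2) = (-1/3)/(7/9) = -3/7.
row 2 ← row 2 − (-1/9)·(new row 1): 1/3 − (-1/9)·(-3/7) = 2/7.

2/7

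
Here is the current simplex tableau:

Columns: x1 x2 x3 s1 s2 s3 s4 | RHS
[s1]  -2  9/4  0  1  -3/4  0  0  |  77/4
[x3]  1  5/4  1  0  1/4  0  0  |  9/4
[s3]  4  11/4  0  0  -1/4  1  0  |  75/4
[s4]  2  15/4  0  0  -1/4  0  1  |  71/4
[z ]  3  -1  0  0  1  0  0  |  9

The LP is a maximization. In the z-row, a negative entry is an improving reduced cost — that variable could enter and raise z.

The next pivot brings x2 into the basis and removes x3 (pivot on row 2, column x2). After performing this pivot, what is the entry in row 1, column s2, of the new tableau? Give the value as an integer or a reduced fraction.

Pivot element is row 2, column x2: 5/4.
Normalize row 2: new (row 2, s2) = (1/4)/(5/4) = 1/5.
row 1 ← row 1 − (9/4)·(new row 2): -3/4 − (9/4)·(1/5) = -6/5.

-6/5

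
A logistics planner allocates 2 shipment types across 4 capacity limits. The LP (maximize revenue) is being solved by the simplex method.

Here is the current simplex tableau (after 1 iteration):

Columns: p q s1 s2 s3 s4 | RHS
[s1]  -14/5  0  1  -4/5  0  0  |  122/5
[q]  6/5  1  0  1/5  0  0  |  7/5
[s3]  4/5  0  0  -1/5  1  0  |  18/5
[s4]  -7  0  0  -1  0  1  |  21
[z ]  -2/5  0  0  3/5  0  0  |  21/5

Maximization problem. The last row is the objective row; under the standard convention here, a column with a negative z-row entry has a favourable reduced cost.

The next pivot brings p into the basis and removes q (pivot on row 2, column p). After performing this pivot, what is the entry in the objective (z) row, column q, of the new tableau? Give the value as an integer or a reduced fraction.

Pivot element is row 2, column p: 6/5.
Normalize row 2: new (row 2, q) = 1/(6/5) = 5/6.
z-row ← z-row − (-2/5)·(new row 2): 0 − (-2/5)·(5/6) = 1/3.

1/3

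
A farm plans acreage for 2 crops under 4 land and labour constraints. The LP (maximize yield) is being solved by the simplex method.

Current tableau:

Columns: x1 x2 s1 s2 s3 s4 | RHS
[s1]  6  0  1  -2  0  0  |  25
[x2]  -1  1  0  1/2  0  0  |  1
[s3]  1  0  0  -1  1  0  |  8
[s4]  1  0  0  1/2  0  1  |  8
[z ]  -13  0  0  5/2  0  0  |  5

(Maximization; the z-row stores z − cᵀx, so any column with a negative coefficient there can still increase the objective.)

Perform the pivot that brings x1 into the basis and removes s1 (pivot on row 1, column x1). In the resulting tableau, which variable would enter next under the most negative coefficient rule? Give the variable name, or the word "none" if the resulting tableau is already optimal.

s2

Pivot element 6. New z-row = old z-row − (-13)·(row 1/6).
Updated z-row coefficients: x1: 0, x2: 0, s1: 13/6, s2: -11/6, s3: 0, s4: 0.
The most negative is -11/6 in column s2, so s2 would enter next.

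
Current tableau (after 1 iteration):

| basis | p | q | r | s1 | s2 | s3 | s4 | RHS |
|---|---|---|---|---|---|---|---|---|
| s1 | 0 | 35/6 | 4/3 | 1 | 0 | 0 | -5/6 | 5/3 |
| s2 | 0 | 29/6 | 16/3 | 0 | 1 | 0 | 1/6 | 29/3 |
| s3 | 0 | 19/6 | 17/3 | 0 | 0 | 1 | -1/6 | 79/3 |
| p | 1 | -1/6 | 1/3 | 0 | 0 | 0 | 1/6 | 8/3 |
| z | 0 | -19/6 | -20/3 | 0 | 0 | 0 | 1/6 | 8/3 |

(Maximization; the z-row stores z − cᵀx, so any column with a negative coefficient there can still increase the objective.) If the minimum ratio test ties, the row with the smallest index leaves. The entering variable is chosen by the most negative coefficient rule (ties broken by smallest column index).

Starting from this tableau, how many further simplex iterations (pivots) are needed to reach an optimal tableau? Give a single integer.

2

pivot: r in, s1 out → z = 11
pivot: s4 in, s2 out → z = 101/7
No improving column remains; optimal.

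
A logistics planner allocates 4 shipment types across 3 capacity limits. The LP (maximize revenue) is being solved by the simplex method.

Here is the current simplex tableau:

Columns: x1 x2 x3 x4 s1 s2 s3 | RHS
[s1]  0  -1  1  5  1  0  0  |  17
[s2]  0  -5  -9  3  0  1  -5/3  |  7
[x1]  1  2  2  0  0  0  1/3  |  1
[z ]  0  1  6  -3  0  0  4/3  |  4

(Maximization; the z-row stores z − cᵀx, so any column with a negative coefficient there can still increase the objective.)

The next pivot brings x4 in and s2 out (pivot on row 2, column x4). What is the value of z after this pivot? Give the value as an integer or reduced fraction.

11

Minimum ratio for x4: 7/3 = 7/3.
z changes by −(z-row coeff of x4)·ratio = −(-3)·(7/3) = 7.
New z = 4 + 7 = 11.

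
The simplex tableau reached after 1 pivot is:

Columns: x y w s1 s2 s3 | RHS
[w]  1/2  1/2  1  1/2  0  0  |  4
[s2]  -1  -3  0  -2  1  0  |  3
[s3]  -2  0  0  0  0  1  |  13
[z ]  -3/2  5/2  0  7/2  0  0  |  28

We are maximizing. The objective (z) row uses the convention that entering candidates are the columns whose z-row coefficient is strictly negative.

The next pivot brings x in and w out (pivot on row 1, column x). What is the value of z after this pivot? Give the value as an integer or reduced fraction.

40

Minimum ratio for x: 4/(1/2) = 8.
z changes by −(z-row coeff of x)·ratio = −(-3/2)·8 = 12.
New z = 28 + 12 = 40.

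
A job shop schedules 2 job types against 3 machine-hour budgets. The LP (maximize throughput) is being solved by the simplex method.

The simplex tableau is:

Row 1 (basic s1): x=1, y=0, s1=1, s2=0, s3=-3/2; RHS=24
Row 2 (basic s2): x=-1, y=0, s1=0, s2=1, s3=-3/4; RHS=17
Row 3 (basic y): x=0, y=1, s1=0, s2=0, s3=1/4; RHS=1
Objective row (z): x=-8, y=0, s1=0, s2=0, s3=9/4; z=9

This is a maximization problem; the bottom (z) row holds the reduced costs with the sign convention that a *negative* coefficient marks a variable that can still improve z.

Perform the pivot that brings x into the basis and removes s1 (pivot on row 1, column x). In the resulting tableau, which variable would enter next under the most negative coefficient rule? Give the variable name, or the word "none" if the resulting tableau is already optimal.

s3

Pivot element 1. New z-row = old z-row − (-8)·(row 1/1).
Updated z-row coefficients: x: 0, y: 0, s1: 8, s2: 0, s3: -39/4.
The most negative is -39/4 in column s3, so s3 would enter next.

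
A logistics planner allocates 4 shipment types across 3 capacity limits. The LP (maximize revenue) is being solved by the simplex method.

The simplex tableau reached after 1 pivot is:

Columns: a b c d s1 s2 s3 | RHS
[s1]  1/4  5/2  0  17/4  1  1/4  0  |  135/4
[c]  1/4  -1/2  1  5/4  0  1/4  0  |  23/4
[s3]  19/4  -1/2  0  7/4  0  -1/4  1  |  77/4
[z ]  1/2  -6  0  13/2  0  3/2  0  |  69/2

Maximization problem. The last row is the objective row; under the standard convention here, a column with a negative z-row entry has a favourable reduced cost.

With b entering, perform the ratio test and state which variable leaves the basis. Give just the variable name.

Ratios: row 1 (s1): (135/4)/(5/2) = 27/2; row 2 (c): entry -1/2 ≤ 0, skip; row 3 (s3): entry -1/2 ≤ 0, skip.
Minimum ratio 27/2 is in the s1 row, so s1 leaves.

s1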